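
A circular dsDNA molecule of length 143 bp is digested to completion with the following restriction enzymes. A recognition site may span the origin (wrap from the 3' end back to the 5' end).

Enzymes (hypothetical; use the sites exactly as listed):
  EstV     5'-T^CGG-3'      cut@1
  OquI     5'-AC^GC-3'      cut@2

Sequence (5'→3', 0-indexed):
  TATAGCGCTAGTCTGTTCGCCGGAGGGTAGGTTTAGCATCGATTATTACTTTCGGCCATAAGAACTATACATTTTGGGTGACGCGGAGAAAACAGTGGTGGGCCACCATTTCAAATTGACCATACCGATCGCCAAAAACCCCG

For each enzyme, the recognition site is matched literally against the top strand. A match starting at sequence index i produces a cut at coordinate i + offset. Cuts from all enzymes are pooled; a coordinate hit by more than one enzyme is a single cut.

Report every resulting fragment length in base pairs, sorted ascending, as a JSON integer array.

[30,113]

Per-enzyme occurrences:
  EstV TCGG/1: at [51] ⇒ [52]
  OquI ACGC/2: at [80] ⇒ [82]

All cut coordinates (distinct, sorted): [52, 82]

Fragments:
  52→82: 30 bp
  82→52 (wrap): 143-82+52 = 113 bp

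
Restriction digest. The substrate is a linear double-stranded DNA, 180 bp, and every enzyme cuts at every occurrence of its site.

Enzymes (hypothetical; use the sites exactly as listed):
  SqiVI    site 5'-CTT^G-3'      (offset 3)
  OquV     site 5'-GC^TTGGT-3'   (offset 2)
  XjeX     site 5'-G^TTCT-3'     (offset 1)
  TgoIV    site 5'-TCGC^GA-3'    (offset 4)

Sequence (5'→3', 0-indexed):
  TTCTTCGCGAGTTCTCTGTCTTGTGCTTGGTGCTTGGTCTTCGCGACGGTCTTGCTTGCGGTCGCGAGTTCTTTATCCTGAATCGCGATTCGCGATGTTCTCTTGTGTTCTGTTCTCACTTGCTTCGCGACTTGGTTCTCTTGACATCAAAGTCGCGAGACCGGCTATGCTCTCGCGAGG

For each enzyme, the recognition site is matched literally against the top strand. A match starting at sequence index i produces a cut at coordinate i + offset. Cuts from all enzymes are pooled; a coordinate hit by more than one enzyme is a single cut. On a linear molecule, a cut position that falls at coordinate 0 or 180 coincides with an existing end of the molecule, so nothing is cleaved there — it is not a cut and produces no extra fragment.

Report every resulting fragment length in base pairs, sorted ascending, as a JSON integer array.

[2,2,2,3,3,3,4,4,4,4,5,5,5,7,7,7,7,8,8,9,9,9,11,14,18,20]

Site scan:
  SqiVI (CTTG, off=3): starts [19, 25, 32, 50, 54, 101, 118, 130, 139] → cuts [22, 28, 35, 53, 57, 104, 121, 133, 142]
  OquV (GCTTGGT, off=2): starts [24, 31] → cuts [26, 33]
  XjeX (GTTCT, off=1): starts [10, 67, 96, 106, 111, 134] → cuts [11, 68, 97, 107, 112, 135]
  TgoIV (TCGCGA, off=4): starts [4, 40, 61, 82, 89, 124, 152, 172] → cuts [8, 44, 65, 86, 93, 128, 156, 176]

All cut coordinates (distinct, sorted): [8, 11, 22, 26, 28, 33, 35, 44, 53, 57, 65, 68, 86, 93, 97, 104, 107, 112, 121, 128, 133, 135, 142, 156, 176]

Fragments:
  [0,8): 8 bp
  [8,11): 3 bp
  [11,22): 11 bp
  [22,26): 4 bp
  [26,28): 2 bp
  [28,33): 5 bp
  [33,35): 2 bp
  [35,44): 9 bp
  [44,53): 9 bp
  [53,57): 4 bp
  [57,65): 8 bp
  [65,68): 3 bp
  [68,86): 18 bp
  [86,93): 7 bp
  [93,97): 4 bp
  [97,104): 7 bp
  [104,107): 3 bp
  [107,112): 5 bp
  [112,121): 9 bp
  [121,128): 7 bp
  [128,133): 5 bp
  [133,135): 2 bp
  [135,142): 7 bp
  [142,156): 14 bp
  [156,176): 20 bp
  [176,180): 4 bp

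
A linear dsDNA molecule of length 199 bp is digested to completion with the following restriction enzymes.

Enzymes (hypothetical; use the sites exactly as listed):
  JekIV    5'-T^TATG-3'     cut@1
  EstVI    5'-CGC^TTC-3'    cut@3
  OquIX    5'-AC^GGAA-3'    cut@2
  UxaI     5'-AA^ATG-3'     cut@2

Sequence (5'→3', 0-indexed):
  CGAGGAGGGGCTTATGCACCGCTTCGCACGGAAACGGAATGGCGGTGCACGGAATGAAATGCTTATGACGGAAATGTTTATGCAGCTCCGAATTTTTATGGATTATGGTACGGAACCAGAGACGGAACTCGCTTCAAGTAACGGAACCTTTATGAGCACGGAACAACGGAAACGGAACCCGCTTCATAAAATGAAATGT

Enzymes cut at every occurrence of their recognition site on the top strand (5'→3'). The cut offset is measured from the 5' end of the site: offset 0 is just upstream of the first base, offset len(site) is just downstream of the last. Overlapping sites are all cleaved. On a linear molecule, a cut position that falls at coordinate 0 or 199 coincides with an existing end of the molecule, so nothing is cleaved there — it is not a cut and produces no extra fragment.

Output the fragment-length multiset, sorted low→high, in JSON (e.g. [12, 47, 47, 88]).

[4,4,5,5,5,6,6,6,7,7,8,8,8,8,8,9,9,9,10,10,12,12,15,18]

Per-enzyme occurrences:
  JekIV (TTATG, off=1): starts [11, 62, 77, 95, 102, 149] → cuts [12, 63, 78, 96, 103, 150]
  EstVI (CGCTTC, off=3): starts [19, 129, 179] → cuts [22, 132, 182]
  OquIX (ACGGAA, off=2): starts [27, 33, 48, 67, 109, 121, 140, 157, 165, 171] → cuts [29, 35, 50, 69, 111, 123, 142, 159, 167, 173]
  UxaI (AAATG, off=2): starts [56, 71, 188, 193] → cuts [58, 73, 190, 195]

All cut coordinates (distinct, sorted): [12, 22, 29, 35, 50, 58, 63, 69, 73, 78, 96, 103, 111, 123, 132, 142, 150, 159, 167, 173, 182, 190, 195]

Fragment lengths:
  [0,12): 12 bp
  [12,22): 10 bp
  [22,29): 7 bp
  [29,35): 6 bp
  [35,50): 15 bp
  [50,58): 8 bp
  [58,63): 5 bp
  [63,69): 6 bp
  [69,73): 4 bp
  [73,78): 5 bp
  [78,96): 18 bp
  [96,103): 7 bp
  [103,111): 8 bp
  [111,123): 12 bp
  [123,132): 9 bp
  [132,142): 10 bp
  [142,150): 8 bp
  [150,159): 9 bp
  [159,167): 8 bp
  [167,173): 6 bp
  [173,182): 9 bp
  [182,190): 8 bp
  [190,195): 5 bp
  [195,199): 4 bp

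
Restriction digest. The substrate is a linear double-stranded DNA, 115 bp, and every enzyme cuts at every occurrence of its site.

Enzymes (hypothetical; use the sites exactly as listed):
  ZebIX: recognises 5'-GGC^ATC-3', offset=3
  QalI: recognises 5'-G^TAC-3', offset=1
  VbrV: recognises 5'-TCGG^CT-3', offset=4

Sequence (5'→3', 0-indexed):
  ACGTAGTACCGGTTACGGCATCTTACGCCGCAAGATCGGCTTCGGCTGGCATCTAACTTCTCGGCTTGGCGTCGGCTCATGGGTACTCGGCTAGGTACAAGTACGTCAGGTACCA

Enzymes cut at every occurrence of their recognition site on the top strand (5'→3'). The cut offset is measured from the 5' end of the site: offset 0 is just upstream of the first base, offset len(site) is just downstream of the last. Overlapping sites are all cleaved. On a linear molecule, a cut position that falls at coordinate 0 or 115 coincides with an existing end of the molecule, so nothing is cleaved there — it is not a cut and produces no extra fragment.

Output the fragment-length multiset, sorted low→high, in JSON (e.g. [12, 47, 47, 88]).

Site scan:
  ZebIX (GGCATC, off=3): starts [16, 47] → cuts [19, 50]
  QalI (GTAC, off=1): starts [5, 82, 94, 100, 109] → cuts [6, 83, 95, 101, 110]
  VbrV (TCGGCT, off=4): starts [35, 41, 60, 71, 86] → cuts [39, 45, 64, 75, 90]

Pooled cuts: [6, 19, 39, 45, 50, 64, 75, 83, 90, 95, 101, 110]

Fragment lengths:
  [0,6): 6 bp
  [6,19): 13 bp
  [19,39): 20 bp
  [39,45): 6 bp
  [45,50): 5 bp
  [50,64): 14 bp
  [64,75): 11 bp
  [75,83): 8 bp
  [83,90): 7 bp
  [90,95): 5 bp
  [95,101): 6 bp
  [101,110): 9 bp
  [110,115): 5 bp

[5,5,5,6,6,6,7,8,9,11,13,14,20]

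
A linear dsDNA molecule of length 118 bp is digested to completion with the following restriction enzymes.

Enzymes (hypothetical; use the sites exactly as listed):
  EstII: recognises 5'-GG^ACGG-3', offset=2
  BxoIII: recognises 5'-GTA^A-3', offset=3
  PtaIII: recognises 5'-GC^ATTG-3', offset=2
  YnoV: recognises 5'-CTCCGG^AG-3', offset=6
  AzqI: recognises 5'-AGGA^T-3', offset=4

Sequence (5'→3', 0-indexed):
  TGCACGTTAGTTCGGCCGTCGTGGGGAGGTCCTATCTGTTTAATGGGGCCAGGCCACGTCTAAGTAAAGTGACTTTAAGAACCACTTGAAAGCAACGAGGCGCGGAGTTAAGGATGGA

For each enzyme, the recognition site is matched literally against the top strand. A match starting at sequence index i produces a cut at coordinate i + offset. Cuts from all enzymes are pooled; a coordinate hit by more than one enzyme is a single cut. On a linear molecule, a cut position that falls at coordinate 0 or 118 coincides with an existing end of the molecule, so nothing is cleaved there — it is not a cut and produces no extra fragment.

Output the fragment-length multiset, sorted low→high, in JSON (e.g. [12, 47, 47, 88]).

Site scan:
  EstII (GGACGG, off=2): no sites
  BxoIII (GTAA, off=3): starts [63] → cuts [66]
  PtaIII (GCATTG, off=2): no sites
  YnoV (CTCCGGAG, off=6): no sites
  AzqI (AGGAT, off=4): starts [110] → cuts [114]

All cut coordinates (distinct, sorted): [66, 114]

Fragment lengths:
  [0,66): 66 bp
  [66,114): 48 bp
  [114,118): 4 bp

[4,48,66]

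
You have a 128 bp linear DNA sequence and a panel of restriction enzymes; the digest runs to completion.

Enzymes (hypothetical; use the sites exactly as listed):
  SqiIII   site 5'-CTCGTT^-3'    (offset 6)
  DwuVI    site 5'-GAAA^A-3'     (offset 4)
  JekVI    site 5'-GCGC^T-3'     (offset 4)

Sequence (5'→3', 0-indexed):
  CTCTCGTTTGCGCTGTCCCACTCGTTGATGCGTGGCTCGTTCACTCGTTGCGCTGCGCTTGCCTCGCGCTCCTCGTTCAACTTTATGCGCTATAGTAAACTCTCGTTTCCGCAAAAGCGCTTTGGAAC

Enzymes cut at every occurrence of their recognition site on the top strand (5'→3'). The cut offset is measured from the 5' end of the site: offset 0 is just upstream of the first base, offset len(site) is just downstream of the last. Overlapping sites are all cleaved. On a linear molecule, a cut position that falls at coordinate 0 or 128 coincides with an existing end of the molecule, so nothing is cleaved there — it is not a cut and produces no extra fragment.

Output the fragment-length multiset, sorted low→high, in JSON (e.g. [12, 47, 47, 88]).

Per-enzyme occurrences:
  SqiIII (CTCGTT, off=6): starts [2, 20, 35, 43, 71, 101] → cuts [8, 26, 41, 49, 77, 107]
  DwuVI (GAAAA, off=4): no sites
  JekVI (GCGCT, off=4): starts [9, 49, 54, 65, 86, 116] → cuts [13, 53, 58, 69, 90, 120]

Pooled cuts: [8, 13, 26, 41, 49, 53, 58, 69, 77, 90, 107, 120]

Fragment lengths:
  [0,8): 8 bp
  [8,13): 5 bp
  [13,26): 13 bp
  [26,41): 15 bp
  [41,49): 8 bp
  [49,53): 4 bp
  [53,58): 5 bp
  [58,69): 11 bp
  [69,77): 8 bp
  [77,90): 13 bp
  [90,107): 17 bp
  [107,120): 13 bp
  [120,128): 8 bp

[4,5,5,8,8,8,8,11,13,13,13,15,17]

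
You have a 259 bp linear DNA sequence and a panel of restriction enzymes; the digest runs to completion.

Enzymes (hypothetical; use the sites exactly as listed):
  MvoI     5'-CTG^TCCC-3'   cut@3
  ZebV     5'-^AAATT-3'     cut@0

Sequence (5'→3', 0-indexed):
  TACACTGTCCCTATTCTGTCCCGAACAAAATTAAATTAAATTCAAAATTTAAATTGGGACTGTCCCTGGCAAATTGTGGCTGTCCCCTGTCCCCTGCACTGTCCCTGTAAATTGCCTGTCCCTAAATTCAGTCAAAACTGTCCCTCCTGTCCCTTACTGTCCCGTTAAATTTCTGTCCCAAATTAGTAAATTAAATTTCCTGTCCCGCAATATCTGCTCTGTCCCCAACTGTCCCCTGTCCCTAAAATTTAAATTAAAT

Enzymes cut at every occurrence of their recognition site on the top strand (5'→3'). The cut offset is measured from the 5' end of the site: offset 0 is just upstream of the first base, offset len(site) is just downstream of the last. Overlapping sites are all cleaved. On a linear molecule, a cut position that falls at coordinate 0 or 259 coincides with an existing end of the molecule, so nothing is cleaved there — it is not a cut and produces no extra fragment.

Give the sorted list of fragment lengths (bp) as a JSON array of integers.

Scan for sites:
  MvoI (CTGTCCC, off=3): starts [4, 15, 59, 79, 86, 98, 115, 137, 146, 156, 172, 199, 218, 228, 235] → cuts [7, 18, 62, 82, 89, 101, 118, 140, 149, 159, 175, 202, 221, 231, 238]
  ZebV (AAATT, off=0): starts [27, 32, 37, 44, 50, 70, 108, 123, 166, 179, 187, 192, 244, 250] → cuts [27, 32, 37, 44, 50, 70, 108, 123, 166, 179, 187, 192, 244, 250]

Pooled cuts: [7, 18, 27, 32, 37, 44, 50, 62, 70, 82, 89, 101, 108, 118, 123, 140, 149, 159, 166, 175, 179, 187, 192, 202, 221, 231, 238, 244, 250]

Fragments:
  [0,7): 7 bp
  [7,18): 11 bp
  [18,27): 9 bp
  [27,32): 5 bp
  [32,37): 5 bp
  [37,44): 7 bp
  [44,50): 6 bp
  [50,62): 12 bp
  [62,70): 8 bp
  [70,82): 12 bp
  [82,89): 7 bp
  [89,101): 12 bp
  [101,108): 7 bp
  [108,118): 10 bp
  [118,123): 5 bp
  [123,140): 17 bp
  [140,149): 9 bp
  [149,159): 10 bp
  [159,166): 7 bp
  [166,175): 9 bp
  [175,179): 4 bp
  [179,187): 8 bp
  [187,192): 5 bp
  [192,202): 10 bp
  [202,221): 19 bp
  [221,231): 10 bp
  [231,238): 7 bp
  [238,244): 6 bp
  [244,250): 6 bp
  [250,259): 9 bp

[4,5,5,5,5,6,6,6,7,7,7,7,7,7,8,8,9,9,9,9,10,10,10,10,11,12,12,12,17,19]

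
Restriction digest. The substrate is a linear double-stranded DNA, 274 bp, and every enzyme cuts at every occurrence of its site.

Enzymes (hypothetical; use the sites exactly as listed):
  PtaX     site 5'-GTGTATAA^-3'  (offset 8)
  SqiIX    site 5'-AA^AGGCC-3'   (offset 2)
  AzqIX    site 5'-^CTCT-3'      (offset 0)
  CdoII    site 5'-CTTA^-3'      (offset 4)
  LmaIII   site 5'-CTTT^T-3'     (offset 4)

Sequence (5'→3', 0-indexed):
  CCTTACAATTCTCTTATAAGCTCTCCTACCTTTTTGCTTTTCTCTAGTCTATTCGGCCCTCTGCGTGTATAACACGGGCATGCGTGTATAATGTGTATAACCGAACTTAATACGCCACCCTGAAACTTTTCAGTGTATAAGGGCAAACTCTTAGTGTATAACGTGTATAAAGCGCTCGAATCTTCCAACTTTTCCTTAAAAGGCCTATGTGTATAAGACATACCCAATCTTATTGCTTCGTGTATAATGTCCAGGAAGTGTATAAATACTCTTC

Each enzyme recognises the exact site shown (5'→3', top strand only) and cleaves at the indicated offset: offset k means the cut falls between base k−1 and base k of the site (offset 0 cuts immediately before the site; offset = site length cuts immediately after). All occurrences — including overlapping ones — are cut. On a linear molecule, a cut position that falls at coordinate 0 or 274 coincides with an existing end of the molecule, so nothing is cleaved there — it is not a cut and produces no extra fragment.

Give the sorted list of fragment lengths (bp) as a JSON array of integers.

Site scan:
  PtaX (GTGTATAA, off=8): starts [64, 83, 92, 132, 153, 162, 208, 239, 257] → cuts [72, 91, 100, 140, 161, 170, 216, 247, 265]
  SqiIX (AAAGGCC, off=2): starts [198] → cuts [200]
  AzqIX (CTCT, off=0): starts [10, 20, 41, 58, 147, 268] → cuts [10, 20, 41, 58, 147, 268]
  CdoII (CTTA, off=4): starts [1, 12, 105, 149, 194, 228] → cuts [5, 16, 109, 153, 198, 232]
  LmaIII (CTTTT, off=4): starts [29, 36, 125, 188] → cuts [33, 40, 129, 192]

All cut coordinates (distinct, sorted): [5, 10, 16, 20, 33, 40, 41, 58, 72, 91, 100, 109, 129, 140, 147, 153, 161, 170, 192, 198, 200, 216, 232, 247, 265, 268]

Fragments:
  [0,5): 5 bp
  [5,10): 5 bp
  [10,16): 6 bp
  [16,20): 4 bp
  [20,33): 13 bp
  [33,40): 7 bp
  [40,41): 1 bp
  [41,58): 17 bp
  [58,72): 14 bp
  [72,91): 19 bp
  [91,100): 9 bp
  [100,109): 9 bp
  [109,129): 20 bp
  [129,140): 11 bp
  [140,147): 7 bp
  [147,153): 6 bp
  [153,161): 8 bp
  [161,170): 9 bp
  [170,192): 22 bp
  [192,198): 6 bp
  [198,200): 2 bp
  [200,216): 16 bp
  [216,232): 16 bp
  [232,247): 15 bp
  [247,265): 18 bp
  [265,268): 3 bp
  [268,274): 6 bp

[1,2,3,4,5,5,6,6,6,6,7,7,8,9,9,9,11,13,14,15,16,16,17,18,19,20,22]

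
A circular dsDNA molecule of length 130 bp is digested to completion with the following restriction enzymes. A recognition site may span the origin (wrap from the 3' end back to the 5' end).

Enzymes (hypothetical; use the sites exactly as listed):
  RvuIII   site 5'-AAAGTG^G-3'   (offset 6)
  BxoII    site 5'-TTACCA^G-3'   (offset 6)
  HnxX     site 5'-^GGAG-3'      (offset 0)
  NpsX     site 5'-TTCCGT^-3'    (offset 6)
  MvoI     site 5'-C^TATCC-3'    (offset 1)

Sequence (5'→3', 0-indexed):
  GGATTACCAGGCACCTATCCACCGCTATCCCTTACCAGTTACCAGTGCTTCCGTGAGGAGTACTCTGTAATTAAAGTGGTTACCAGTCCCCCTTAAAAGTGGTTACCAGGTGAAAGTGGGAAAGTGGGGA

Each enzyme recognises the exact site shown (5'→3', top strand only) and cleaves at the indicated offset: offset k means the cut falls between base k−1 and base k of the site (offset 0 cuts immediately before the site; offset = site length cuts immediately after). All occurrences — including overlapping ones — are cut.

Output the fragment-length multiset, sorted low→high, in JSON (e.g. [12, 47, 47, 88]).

[1,2,6,7,7,7,8,10,10,10,12,12,16,22]

Scan for sites:
  RvuIII AAAGTGG/6: at [72, 95, 112, 120] ⇒ [78, 101, 118, 126]
  BxoII TTACCAG/6: at [3, 31, 38, 79, 102] ⇒ [9, 37, 44, 85, 108]
  HnxX GGAG/0: at [56, 127] ⇒ [56, 127]
  NpsX TTCCGT/6: at [48] ⇒ [54]
  MvoI CTATCC/1: at [14, 24] ⇒ [15, 25]

Pooled cuts: [9, 15, 25, 37, 44, 54, 56, 78, 85, 101, 108, 118, 126, 127]

Fragment lengths:
  9→15: 6 bp
  15→25: 10 bp
  25→37: 12 bp
  37→44: 7 bp
  44→54: 10 bp
  54→56: 2 bp
  56→78: 22 bp
  78→85: 7 bp
  85→101: 16 bp
  101→108: 7 bp
  108→118: 10 bp
  118→126: 8 bp
  126→127: 1 bp
  127→9 (wrap): 130-127+9 = 12 bp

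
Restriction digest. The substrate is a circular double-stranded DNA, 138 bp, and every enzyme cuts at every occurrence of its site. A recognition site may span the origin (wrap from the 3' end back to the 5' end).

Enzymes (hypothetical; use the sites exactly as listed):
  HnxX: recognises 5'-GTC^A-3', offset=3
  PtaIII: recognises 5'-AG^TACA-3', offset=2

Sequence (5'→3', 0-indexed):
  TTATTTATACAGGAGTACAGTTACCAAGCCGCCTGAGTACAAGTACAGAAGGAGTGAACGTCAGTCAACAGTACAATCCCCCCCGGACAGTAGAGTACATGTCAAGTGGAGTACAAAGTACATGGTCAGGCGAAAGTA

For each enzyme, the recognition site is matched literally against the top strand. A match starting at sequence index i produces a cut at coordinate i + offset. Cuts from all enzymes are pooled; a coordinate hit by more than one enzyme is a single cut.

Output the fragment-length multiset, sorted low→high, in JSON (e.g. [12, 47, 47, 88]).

[4,5,6,7,8,8,9,19,22,24,26]

Scan for sites:
  HnxX GTCA/3: at [59, 63, 100, 124] ⇒ [62, 66, 103, 127]
  PtaIII AGTACA/2: at [13, 35, 41, 69, 93, 109, 116] ⇒ [15, 37, 43, 71, 95, 111, 118]

All cut coordinates (distinct, sorted): [15, 37, 43, 62, 66, 71, 95, 103, 111, 118, 127]

Fragments:
  15→37: 22 bp
  37→43: 6 bp
  43→62: 19 bp
  62→66: 4 bp
  66→71: 5 bp
  71→95: 24 bp
  95→103: 8 bp
  103→111: 8 bp
  111→118: 7 bp
  118→127: 9 bp
  127→15 (wrap): 138-127+15 = 26 bp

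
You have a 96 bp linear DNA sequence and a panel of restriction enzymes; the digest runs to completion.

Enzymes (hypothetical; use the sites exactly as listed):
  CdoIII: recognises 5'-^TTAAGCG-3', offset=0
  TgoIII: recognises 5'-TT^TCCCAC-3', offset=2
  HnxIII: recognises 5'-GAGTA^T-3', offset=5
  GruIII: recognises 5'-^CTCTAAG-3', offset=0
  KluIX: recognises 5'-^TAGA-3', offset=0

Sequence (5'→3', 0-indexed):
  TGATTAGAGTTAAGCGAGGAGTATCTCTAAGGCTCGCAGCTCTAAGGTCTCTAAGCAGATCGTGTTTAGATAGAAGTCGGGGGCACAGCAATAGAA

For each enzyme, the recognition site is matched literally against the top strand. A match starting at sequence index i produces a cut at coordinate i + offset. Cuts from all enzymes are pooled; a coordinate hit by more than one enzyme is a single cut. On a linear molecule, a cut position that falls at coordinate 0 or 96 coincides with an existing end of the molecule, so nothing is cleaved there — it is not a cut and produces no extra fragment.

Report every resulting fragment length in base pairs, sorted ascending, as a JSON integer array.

Per-enzyme occurrences:
  CdoIII (TTAAGCG, off=0): starts [9] → cuts [9]
  TgoIII (TTTCCCAC, off=2): no sites
  HnxIII (GAGTAT, off=5): starts [18] → cuts [23]
  GruIII (CTCTAAG, off=0): starts [24, 39, 48] → cuts [24, 39, 48]
  KluIX (TAGA, off=0): starts [4, 66, 70, 91] → cuts [4, 66, 70, 91]

Pooled cuts: [4, 9, 23, 24, 39, 48, 66, 70, 91]

Fragments:
  [0,4): 4 bp
  [4,9): 5 bp
  [9,23): 14 bp
  [23,24): 1 bp
  [24,39): 15 bp
  [39,48): 9 bp
  [48,66): 18 bp
  [66,70): 4 bp
  [70,91): 21 bp
  [91,96): 5 bp

[1,4,4,5,5,9,14,15,18,21]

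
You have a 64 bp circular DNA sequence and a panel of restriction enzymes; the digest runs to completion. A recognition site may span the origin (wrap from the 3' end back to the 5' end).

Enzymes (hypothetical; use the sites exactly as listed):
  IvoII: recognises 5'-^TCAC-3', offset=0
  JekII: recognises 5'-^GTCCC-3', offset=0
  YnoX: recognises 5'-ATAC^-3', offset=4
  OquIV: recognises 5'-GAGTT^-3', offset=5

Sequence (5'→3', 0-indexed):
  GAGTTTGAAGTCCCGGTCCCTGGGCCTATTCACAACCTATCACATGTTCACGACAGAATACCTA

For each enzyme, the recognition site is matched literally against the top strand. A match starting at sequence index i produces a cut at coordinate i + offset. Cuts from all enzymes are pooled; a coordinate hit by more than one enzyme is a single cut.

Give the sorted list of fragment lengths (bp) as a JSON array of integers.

[4,6,8,8,10,14,14]

Site scan:
  IvoII (TCAC, off=0): starts [29, 39, 47] → cuts [29, 39, 47]
  JekII (GTCCC, off=0): starts [9, 15] → cuts [9, 15]
  YnoX (ATAC, off=4): starts [57] → cuts [61]
  OquIV (GAGTT, off=5): starts [0] → cuts [5]

All cut coordinates (distinct, sorted): [5, 9, 15, 29, 39, 47, 61]

Fragment lengths:
  5→9: 4 bp
  9→15: 6 bp
  15→29: 14 bp
  29→39: 10 bp
  39→47: 8 bp
  47→61: 14 bp
  61→5 (wrap): 64-61+5 = 8 bp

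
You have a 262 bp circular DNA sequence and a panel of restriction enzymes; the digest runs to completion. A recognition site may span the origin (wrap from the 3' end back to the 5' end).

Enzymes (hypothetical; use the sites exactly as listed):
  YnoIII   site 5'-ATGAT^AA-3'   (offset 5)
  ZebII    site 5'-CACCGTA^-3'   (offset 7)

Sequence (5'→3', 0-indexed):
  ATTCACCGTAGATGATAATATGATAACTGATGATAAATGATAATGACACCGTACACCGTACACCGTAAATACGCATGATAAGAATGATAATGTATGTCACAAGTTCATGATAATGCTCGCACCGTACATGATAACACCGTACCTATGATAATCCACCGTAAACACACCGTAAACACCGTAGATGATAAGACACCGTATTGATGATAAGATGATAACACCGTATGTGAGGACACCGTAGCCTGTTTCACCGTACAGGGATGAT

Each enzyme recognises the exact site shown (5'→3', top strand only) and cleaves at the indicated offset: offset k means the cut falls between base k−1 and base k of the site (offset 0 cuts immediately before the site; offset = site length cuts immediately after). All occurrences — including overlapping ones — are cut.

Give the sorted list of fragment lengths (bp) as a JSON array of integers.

[6,6,6,7,7,7,8,8,8,8,9,9,9,9,10,11,11,11,12,12,15,15,15,20,23]

Site scan:
  YnoIII ATGATAA/5: at [11, 19, 29, 36, 74, 83, 106, 127, 144, 181, 200, 208] ⇒ [16, 24, 34, 41, 79, 88, 111, 132, 149, 186, 205, 213]
  ZebII CACCGTA/7: at [3, 46, 53, 60, 119, 134, 153, 164, 173, 190, 215, 230, 245] ⇒ [10, 53, 60, 67, 126, 141, 160, 171, 180, 197, 222, 237, 252]

All cut coordinates (distinct, sorted): [10, 16, 24, 34, 41, 53, 60, 67, 79, 88, 111, 126, 132, 141, 149, 160, 171, 180, 186, 197, 205, 213, 222, 237, 252]

Fragments:
  10→16: 6 bp
  16→24: 8 bp
  24→34: 10 bp
  34→41: 7 bp
  41→53: 12 bp
  53→60: 7 bp
  60→67: 7 bp
  67→79: 12 bp
  79→88: 9 bp
  88→111: 23 bp
  111→126: 15 bp
  126→132: 6 bp
  132→141: 9 bp
  141→149: 8 bp
  149→160: 11 bp
  160→171: 11 bp
  171→180: 9 bp
  180→186: 6 bp
  186→197: 11 bp
  197→205: 8 bp
  205→213: 8 bp
  213→222: 9 bp
  222→237: 15 bp
  237→252: 15 bp
  252→10 (wrap): 262-252+10 = 20 bp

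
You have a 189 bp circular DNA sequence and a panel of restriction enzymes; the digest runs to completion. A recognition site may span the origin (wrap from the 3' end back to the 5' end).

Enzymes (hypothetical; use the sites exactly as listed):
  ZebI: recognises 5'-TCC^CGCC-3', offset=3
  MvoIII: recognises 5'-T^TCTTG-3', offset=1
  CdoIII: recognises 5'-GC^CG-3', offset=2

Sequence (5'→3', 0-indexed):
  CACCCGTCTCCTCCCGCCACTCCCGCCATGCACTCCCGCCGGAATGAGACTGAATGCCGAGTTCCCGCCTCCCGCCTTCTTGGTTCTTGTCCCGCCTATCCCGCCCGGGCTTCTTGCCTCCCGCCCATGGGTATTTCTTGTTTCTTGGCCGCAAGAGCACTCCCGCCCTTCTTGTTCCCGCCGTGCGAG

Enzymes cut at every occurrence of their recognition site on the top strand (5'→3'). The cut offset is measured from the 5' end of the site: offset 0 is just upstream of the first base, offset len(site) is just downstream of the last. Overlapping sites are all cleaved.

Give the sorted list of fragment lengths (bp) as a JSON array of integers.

[3,3,5,6,7,7,7,7,8,8,9,9,9,10,10,13,14,14,18,22]

Site scan:
  ZebI TCCCGCC/3: at [11, 20, 33, 62, 69, 89, 98, 118, 160, 175] ⇒ [14, 23, 36, 65, 72, 92, 101, 121, 163, 178]
  MvoIII TTCTTG/1: at [76, 83, 110, 134, 141, 168] ⇒ [77, 84, 111, 135, 142, 169]
  CdoIII GCCG/2: at [37, 55, 147, 179] ⇒ [39, 57, 149, 181]

Pooled cuts: [14, 23, 36, 39, 57, 65, 72, 77, 84, 92, 101, 111, 121, 135, 142, 149, 163, 169, 178, 181]

Fragment lengths:
  14→23: 9 bp
  23→36: 13 bp
  36→39: 3 bp
  39→57: 18 bp
  57→65: 8 bp
  65→72: 7 bp
  72→77: 5 bp
  77→84: 7 bp
  84→92: 8 bp
  92→101: 9 bp
  101→111: 10 bp
  111→121: 10 bp
  121→135: 14 bp
  135→142: 7 bp
  142→149: 7 bp
  149→163: 14 bp
  163→169: 6 bp
  169→178: 9 bp
  178→181: 3 bp
  181→14 (wrap): 189-181+14 = 22 bp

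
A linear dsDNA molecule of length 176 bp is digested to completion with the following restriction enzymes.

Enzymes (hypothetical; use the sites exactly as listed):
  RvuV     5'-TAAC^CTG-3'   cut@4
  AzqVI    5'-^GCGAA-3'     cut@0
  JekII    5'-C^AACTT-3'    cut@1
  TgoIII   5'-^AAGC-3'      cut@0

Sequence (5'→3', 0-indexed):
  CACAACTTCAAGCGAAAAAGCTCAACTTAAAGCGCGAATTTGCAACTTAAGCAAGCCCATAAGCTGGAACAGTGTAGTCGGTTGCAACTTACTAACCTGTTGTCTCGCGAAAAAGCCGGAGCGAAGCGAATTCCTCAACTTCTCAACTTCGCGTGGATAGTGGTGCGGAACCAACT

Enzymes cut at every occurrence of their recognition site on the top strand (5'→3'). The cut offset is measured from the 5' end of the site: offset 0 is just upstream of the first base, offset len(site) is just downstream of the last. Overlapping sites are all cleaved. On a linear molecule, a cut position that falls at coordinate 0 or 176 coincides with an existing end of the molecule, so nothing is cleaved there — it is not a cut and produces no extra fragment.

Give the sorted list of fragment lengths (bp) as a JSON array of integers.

Site scan:
  RvuV TAACCTG/4: at [92] ⇒ [96]
  AzqVI GCGAA/0: at [11, 33, 106, 120, 125] ⇒ [11, 33, 106, 120, 125]
  JekII CAACTT/1: at [2, 22, 42, 84, 135, 143] ⇒ [3, 23, 43, 85, 136, 144]
  TgoIII AAGC/0: at [9, 17, 29, 48, 52, 60, 112, 123] ⇒ [9, 17, 29, 48, 52, 60, 112, 123]

All cut coordinates (distinct, sorted): [3, 9, 11, 17, 23, 29, 33, 43, 48, 52, 60, 85, 96, 106, 112, 120, 123, 125, 136, 144]

Fragments:
  [0,3): 3 bp
  [3,9): 6 bp
  [9,11): 2 bp
  [11,17): 6 bp
  [17,23): 6 bp
  [23,29): 6 bp
  [29,33): 4 bp
  [33,43): 10 bp
  [43,48): 5 bp
  [48,52): 4 bp
  [52,60): 8 bp
  [60,85): 25 bp
  [85,96): 11 bp
  [96,106): 10 bp
  [106,112): 6 bp
  [112,120): 8 bp
  [120,123): 3 bp
  [123,125): 2 bp
  [125,136): 11 bp
  [136,144): 8 bp
  [144,176): 32 bp

[2,2,3,3,4,4,5,6,6,6,6,6,8,8,8,10,10,11,11,25,32]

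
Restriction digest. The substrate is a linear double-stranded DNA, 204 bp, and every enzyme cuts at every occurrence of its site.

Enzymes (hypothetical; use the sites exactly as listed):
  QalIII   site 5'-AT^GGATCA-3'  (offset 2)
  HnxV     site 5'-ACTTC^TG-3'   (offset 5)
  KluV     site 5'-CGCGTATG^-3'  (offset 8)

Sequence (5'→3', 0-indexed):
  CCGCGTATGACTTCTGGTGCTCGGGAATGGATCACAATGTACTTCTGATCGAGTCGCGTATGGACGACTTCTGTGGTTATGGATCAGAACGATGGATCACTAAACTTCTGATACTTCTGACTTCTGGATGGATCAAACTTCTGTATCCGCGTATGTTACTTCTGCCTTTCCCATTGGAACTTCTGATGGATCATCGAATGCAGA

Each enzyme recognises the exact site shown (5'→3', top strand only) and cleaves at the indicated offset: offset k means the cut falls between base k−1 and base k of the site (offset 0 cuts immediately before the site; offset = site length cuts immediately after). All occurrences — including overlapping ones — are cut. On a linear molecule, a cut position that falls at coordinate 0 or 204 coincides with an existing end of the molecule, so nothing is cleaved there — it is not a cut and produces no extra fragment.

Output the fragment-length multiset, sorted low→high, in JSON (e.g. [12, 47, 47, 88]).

Site scan:
  QalIII (ATGGATCA, off=2): starts [26, 78, 91, 127, 185] → cuts [28, 80, 93, 129, 187]
  HnxV (ACTTCTG, off=5): starts [9, 40, 66, 103, 112, 119, 136, 157, 178] → cuts [14, 45, 71, 108, 117, 124, 141, 162, 183]
  KluV (CGCGTATG, off=8): starts [1, 54, 147] → cuts [9, 62, 155]

All cut coordinates (distinct, sorted): [9, 14, 28, 45, 62, 71, 80, 93, 108, 117, 124, 129, 141, 155, 162, 183, 187]

Fragment lengths:
  [0,9): 9 bp
  [9,14): 5 bp
  [14,28): 14 bp
  [28,45): 17 bp
  [45,62): 17 bp
  [62,71): 9 bp
  [71,80): 9 bp
  [80,93): 13 bp
  [93,108): 15 bp
  [108,117): 9 bp
  [117,124): 7 bp
  [124,129): 5 bp
  [129,141): 12 bp
  [141,155): 14 bp
  [155,162): 7 bp
  [162,183): 21 bp
  [183,187): 4 bp
  [187,204): 17 bp

[4,5,5,7,7,9,9,9,9,12,13,14,14,15,17,17,17,21]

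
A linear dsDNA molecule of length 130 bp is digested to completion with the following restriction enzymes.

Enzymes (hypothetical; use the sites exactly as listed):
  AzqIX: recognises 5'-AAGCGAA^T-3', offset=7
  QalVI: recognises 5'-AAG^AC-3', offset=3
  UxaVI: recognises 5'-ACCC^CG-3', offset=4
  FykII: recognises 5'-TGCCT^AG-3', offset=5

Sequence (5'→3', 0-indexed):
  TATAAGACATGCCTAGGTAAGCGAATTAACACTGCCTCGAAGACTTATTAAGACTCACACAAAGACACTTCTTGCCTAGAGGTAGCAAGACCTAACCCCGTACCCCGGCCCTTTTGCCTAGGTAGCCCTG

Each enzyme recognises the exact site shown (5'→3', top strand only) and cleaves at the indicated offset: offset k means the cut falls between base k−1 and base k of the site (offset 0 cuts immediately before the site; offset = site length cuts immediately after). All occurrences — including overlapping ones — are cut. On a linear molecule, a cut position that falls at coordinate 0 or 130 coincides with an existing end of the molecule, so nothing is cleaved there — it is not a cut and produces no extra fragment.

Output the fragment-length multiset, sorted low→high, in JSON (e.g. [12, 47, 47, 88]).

Per-enzyme occurrences:
  AzqIX (AAGCGAAT, off=7): starts [18] → cuts [25]
  QalVI (AAGAC, off=3): starts [3, 39, 49, 61, 86] → cuts [6, 42, 52, 64, 89]
  UxaVI (ACCCCG, off=4): starts [94, 101] → cuts [98, 105]
  FykII (TGCCTAG, off=5): starts [9, 72, 114] → cuts [14, 77, 119]

Pooled cuts: [6, 14, 25, 42, 52, 64, 77, 89, 98, 105, 119]

Fragment lengths:
  [0,6): 6 bp
  [6,14): 8 bp
  [14,25): 11 bp
  [25,42): 17 bp
  [42,52): 10 bp
  [52,64): 12 bp
  [64,77): 13 bp
  [77,89): 12 bp
  [89,98): 9 bp
  [98,105): 7 bp
  [105,119): 14 bp
  [119,130): 11 bp

[6,7,8,9,10,11,11,12,12,13,14,17]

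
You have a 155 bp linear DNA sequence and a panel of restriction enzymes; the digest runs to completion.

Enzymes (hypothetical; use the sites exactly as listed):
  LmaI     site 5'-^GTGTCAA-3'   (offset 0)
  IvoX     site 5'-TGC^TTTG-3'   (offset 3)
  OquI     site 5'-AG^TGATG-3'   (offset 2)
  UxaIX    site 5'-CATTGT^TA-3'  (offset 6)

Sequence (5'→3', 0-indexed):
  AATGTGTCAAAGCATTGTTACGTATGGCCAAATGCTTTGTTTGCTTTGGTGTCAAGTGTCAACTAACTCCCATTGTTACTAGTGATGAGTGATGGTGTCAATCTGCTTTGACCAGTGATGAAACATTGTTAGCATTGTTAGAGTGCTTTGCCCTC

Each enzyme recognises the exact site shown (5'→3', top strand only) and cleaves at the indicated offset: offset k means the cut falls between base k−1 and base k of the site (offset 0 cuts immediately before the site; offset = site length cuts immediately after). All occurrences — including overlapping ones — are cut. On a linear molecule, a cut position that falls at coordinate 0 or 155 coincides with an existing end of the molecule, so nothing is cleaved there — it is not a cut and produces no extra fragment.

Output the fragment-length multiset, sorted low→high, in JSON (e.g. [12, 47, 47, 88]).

[3,4,5,6,7,7,8,9,9,9,9,12,14,15,17,21]

Scan for sites:
  LmaI (GTGTCAA, off=0): starts [3, 48, 55, 94] → cuts [3, 48, 55, 94]
  IvoX (TGCTTTG, off=3): starts [32, 41, 103, 143] → cuts [35, 44, 106, 146]
  OquI (AGTGATG, off=2): starts [80, 87, 113] → cuts [82, 89, 115]
  UxaIX (CATTGTTA, off=6): starts [12, 70, 123, 132] → cuts [18, 76, 129, 138]

Pooled cuts: [3, 18, 35, 44, 48, 55, 76, 82, 89, 94, 106, 115, 129, 138, 146]

Fragments:
  [0,3): 3 bp
  [3,18): 15 bp
  [18,35): 17 bp
  [35,44): 9 bp
  [44,48): 4 bp
  [48,55): 7 bp
  [55,76): 21 bp
  [76,82): 6 bp
  [82,89): 7 bp
  [89,94): 5 bp
  [94,106): 12 bp
  [106,115): 9 bp
  [115,129): 14 bp
  [129,138): 9 bp
  [138,146): 8 bp
  [146,155): 9 bp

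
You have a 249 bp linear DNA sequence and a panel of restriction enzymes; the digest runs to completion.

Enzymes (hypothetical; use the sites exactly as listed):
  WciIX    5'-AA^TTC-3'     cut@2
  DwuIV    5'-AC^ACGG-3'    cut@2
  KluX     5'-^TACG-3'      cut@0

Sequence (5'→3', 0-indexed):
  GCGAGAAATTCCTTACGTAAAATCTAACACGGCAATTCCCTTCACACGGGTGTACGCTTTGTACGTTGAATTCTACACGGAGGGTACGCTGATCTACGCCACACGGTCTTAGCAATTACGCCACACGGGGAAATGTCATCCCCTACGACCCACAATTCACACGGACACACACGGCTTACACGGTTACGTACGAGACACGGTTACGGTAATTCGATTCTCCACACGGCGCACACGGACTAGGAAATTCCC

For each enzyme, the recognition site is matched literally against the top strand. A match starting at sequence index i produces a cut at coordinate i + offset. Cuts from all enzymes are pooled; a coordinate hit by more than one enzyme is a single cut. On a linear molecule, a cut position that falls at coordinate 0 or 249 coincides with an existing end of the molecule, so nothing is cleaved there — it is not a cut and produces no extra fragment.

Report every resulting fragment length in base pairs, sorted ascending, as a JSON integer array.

[4,5,5,5,5,5,6,7,7,8,8,8,8,8,8,9,9,9,9,10,10,10,12,13,13,14,15,19]

Per-enzyme occurrences:
  WciIX (AATTC, off=2): starts [6, 33, 68, 153, 207, 242] → cuts [8, 35, 70, 155, 209, 244]
  DwuIV (ACACGG, off=2): starts [26, 43, 74, 100, 122, 158, 168, 177, 194, 220, 229] → cuts [28, 45, 76, 102, 124, 160, 170, 179, 196, 222, 231]
  KluX (TACG, off=0): starts [13, 52, 61, 84, 94, 116, 143, 184, 188, 201] → cuts [13, 52, 61, 84, 94, 116, 143, 184, 188, 201]

All cut coordinates (distinct, sorted): [8, 13, 28, 35, 45, 52, 61, 70, 76, 84, 94, 102, 116, 124, 143, 155, 160, 170, 179, 184, 188, 196, 201, 209, 222, 231, 244]

Fragments:
  [0,8): 8 bp
  [8,13): 5 bp
  [13,28): 15 bp
  [28,35): 7 bp
  [35,45): 10 bp
  [45,52): 7 bp
  [52,61): 9 bp
  [61,70): 9 bp
  [70,76): 6 bp
  [76,84): 8 bp
  [84,94): 10 bp
  [94,102): 8 bp
  [102,116): 14 bp
  [116,124): 8 bp
  [124,143): 19 bp
  [143,155): 12 bp
  [155,160): 5 bp
  [160,170): 10 bp
  [170,179): 9 bp
  [179,184): 5 bp
  [184,188): 4 bp
  [188,196): 8 bp
  [196,201): 5 bp
  [201,209): 8 bp
  [209,222): 13 bp
  [222,231): 9 bp
  [231,244): 13 bp
  [244,249): 5 bp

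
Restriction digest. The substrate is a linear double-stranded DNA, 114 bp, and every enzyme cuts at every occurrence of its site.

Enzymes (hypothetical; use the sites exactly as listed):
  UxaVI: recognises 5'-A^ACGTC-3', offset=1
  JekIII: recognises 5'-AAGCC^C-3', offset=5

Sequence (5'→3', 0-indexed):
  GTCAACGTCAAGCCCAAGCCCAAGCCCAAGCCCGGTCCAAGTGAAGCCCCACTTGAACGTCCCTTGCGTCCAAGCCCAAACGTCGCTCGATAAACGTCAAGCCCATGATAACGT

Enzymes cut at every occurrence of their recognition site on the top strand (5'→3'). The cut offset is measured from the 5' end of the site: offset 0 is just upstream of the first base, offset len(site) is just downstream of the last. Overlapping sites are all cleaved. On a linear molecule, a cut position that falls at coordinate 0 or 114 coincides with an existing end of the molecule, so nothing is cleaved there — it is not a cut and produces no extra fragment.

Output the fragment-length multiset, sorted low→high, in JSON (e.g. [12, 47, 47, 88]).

[3,4,6,6,6,8,10,10,11,14,16,20]

Per-enzyme occurrences:
  UxaVI AACGTC/1: at [3, 55, 78, 92] ⇒ [4, 56, 79, 93]
  JekIII AAGCCC/5: at [9, 15, 21, 27, 43, 71, 98] ⇒ [14, 20, 26, 32, 48, 76, 103]

All cut coordinates (distinct, sorted): [4, 14, 20, 26, 32, 48, 56, 76, 79, 93, 103]

Fragments:
  [0,4): 4 bp
  [4,14): 10 bp
  [14,20): 6 bp
  [20,26): 6 bp
  [26,32): 6 bp
  [32,48): 16 bp
  [48,56): 8 bp
  [56,76): 20 bp
  [76,79): 3 bp
  [79,93): 14 bp
  [93,103): 10 bp
  [103,114): 11 bp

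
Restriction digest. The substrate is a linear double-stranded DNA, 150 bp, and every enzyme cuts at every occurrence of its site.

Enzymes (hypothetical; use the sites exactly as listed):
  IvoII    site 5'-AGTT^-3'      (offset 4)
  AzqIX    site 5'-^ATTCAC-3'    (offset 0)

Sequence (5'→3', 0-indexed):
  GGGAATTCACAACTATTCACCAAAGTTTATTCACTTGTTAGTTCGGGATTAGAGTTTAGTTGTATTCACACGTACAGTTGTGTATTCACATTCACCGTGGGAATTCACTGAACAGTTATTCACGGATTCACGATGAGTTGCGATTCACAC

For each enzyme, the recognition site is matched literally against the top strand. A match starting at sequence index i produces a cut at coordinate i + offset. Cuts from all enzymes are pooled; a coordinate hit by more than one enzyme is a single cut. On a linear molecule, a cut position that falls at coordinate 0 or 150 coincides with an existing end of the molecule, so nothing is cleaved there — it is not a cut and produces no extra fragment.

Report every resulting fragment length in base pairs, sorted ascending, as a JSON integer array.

[1,2,3,4,4,5,6,8,8,10,13,13,13,14,15,15,16]

Per-enzyme occurrences:
  IvoII (AGTT, off=4): starts [23, 39, 52, 57, 75, 113, 135] → cuts [27, 43, 56, 61, 79, 117, 139]
  AzqIX (ATTCAC, off=0): starts [4, 14, 28, 63, 83, 89, 102, 117, 125, 142] → cuts [4, 14, 28, 63, 83, 89, 102, 117, 125, 142]

Pooled cuts: [4, 14, 27, 28, 43, 56, 61, 63, 79, 83, 89, 102, 117, 125, 139, 142]

Fragments:
  [0,4): 4 bp
  [4,14): 10 bp
  [14,27): 13 bp
  [27,28): 1 bp
  [28,43): 15 bp
  [43,56): 13 bp
  [56,61): 5 bp
  [61,63): 2 bp
  [63,79): 16 bp
  [79,83): 4 bp
  [83,89): 6 bp
  [89,102): 13 bp
  [102,117): 15 bp
  [117,125): 8 bp
  [125,139): 14 bp
  [139,142): 3 bp
  [142,150): 8 bp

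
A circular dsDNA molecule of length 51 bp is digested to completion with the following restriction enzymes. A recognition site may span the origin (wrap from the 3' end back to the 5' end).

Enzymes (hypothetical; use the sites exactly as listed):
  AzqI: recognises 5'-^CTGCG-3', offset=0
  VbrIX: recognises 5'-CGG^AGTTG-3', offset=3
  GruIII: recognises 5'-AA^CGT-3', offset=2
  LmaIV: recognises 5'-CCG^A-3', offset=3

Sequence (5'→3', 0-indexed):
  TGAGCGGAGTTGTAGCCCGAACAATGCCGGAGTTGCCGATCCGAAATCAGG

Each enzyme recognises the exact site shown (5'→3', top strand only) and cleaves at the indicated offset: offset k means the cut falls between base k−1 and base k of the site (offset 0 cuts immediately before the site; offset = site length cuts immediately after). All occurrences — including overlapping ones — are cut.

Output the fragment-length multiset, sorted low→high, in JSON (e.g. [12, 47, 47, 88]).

Scan for sites:
  AzqI (CTGCG, off=0): no sites
  VbrIX (CGGAGTTG, off=3): starts [4, 27] → cuts [7, 30]
  GruIII (AACGT, off=2): no sites
  LmaIV (CCGA, off=3): starts [16, 35, 40] → cuts [19, 38, 43]

Pooled cuts: [7, 19, 30, 38, 43]

Fragment lengths:
  7→19: 12 bp
  19→30: 11 bp
  30→38: 8 bp
  38→43: 5 bp
  43→7 (wrap): 51-43+7 = 15 bp

[5,8,11,12,15]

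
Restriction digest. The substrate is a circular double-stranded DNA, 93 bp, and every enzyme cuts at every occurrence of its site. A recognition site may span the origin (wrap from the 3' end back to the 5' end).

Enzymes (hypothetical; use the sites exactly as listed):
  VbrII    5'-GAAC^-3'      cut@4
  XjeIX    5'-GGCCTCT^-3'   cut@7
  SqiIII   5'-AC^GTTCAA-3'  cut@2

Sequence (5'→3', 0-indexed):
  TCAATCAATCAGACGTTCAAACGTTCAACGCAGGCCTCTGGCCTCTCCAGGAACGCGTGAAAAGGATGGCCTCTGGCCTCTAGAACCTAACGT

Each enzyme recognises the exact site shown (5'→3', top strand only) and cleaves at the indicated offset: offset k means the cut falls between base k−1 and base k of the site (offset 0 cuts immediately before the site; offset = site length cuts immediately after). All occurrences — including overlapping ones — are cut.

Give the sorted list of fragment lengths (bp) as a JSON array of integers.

Scan for sites:
  VbrII GAAC/4: at [50, 82] ⇒ [54, 86]
  XjeIX GGCCTCT/7: at [32, 39, 67, 74] ⇒ [39, 46, 74, 81]
  SqiIII ACGTTCAA/2: at [12, 20, 89] ⇒ [14, 22, 91]

Pooled cuts: [14, 22, 39, 46, 54, 74, 81, 86, 91]

Fragment lengths:
  14→22: 8 bp
  22→39: 17 bp
  39→46: 7 bp
  46→54: 8 bp
  54→74: 20 bp
  74→81: 7 bp
  81→86: 5 bp
  86→91: 5 bp
  91→14 (wrap): 93-91+14 = 16 bp

[5,5,7,7,8,8,16,17,20]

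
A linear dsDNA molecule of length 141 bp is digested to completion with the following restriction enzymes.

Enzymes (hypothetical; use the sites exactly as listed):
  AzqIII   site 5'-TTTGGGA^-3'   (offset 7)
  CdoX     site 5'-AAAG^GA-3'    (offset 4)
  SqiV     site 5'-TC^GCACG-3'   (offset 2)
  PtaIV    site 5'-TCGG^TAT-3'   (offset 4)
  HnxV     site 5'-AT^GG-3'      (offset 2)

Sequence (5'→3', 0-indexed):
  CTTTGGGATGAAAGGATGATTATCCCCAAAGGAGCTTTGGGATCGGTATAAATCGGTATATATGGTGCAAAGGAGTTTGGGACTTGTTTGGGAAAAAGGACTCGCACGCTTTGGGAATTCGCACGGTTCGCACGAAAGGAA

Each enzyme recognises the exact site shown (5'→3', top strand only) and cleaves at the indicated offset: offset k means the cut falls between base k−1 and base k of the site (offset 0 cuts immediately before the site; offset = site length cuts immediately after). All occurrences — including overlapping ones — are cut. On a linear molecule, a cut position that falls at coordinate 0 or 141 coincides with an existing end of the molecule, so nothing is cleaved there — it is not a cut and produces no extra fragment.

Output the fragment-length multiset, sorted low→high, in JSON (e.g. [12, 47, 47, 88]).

[3,4,4,5,5,6,7,8,9,9,9,10,10,11,11,13,17]

Per-enzyme occurrences:
  AzqIII (TTTGGGA, off=7): starts [1, 35, 75, 86, 109] → cuts [8, 42, 82, 93, 116]
  CdoX (AAAGGA, off=4): starts [10, 27, 68, 94, 134] → cuts [14, 31, 72, 98, 138]
  SqiV (TCGCACG, off=2): starts [101, 118, 127] → cuts [103, 120, 129]
  PtaIV (TCGGTAT, off=4): starts [42, 52] → cuts [46, 56]
  HnxV (ATGG, off=2): starts [61] → cuts [63]

All cut coordinates (distinct, sorted): [8, 14, 31, 42, 46, 56, 63, 72, 82, 93, 98, 103, 116, 120, 129, 138]

Fragments:
  [0,8): 8 bp
  [8,14): 6 bp
  [14,31): 17 bp
  [31,42): 11 bp
  [42,46): 4 bp
  [46,56): 10 bp
  [56,63): 7 bp
  [63,72): 9 bp
  [72,82): 10 bp
  [82,93): 11 bp
  [93,98): 5 bp
  [98,103): 5 bp
  [103,116): 13 bp
  [116,120): 4 bp
  [120,129): 9 bp
  [129,138): 9 bp
  [138,141): 3 bp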